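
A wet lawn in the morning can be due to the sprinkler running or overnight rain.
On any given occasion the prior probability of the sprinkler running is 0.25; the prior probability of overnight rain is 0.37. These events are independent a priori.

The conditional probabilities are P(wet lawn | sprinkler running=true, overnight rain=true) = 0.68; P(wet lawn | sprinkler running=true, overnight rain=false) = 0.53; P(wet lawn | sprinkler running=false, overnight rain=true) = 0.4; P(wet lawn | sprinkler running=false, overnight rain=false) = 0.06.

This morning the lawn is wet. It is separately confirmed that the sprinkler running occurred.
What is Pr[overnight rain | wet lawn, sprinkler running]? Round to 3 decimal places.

Pr[overnight rain | wet lawn, sprinkler running] ≈ 0.430

Enumerate both values of overnight rain and weight by the priors:
  P(wet lawn | sprinkler running) = 0.53*0.63 + 0.68*0.37
        = 0.333900 + 0.251600 = 0.585500
Keeping only the overnight rain-present terms gives 0.251600, so
  P(overnight rain | wet lawn, sprinkler running) = 0.251600 / 0.585500 ≈ 0.430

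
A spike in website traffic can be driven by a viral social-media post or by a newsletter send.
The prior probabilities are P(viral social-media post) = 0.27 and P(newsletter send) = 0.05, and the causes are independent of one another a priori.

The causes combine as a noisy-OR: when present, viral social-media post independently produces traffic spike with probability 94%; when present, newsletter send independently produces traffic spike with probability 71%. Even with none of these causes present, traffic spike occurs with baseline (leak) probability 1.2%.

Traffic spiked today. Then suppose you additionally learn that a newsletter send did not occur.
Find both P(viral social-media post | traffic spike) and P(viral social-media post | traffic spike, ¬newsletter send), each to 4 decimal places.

P(viral social-media post | traffic spike) ≈ 0.8811; P(viral social-media post | traffic spike, ¬newsletter send) ≈ 0.9667

Under noisy-OR, P(traffic spike | causes) = 1 − (1−0.012)·∏(1−qᵢ) over the active causes.
Numerator (weight on configurations with viral social-media post): 0.241295 + 0.013268 = 0.254563
The normalizing constant is 0.012*0.73*0.95 + 0.71348*0.73*0.05 + 0.94072*0.27*0.95 + 0.982809*0.27*0.05 = 0.288927
P(viral social-media post | traffic spike) = 0.254563/0.288927 ≈ 0.8811

Now also conditioning on newsletter send≠true:
Sum P(traffic spike|·) weighted by the priors over both values of viral social-media post:
  P(traffic spike | ¬newsletter send) = 0.012*0.73 + 0.94072*0.27
        = 0.008760 + 0.253994 = 0.262754
Configurations with viral social-media post contribute 0.253994, so
  P(viral social-media post | traffic spike, ¬newsletter send) = 0.253994 / 0.262754 ≈ 0.9667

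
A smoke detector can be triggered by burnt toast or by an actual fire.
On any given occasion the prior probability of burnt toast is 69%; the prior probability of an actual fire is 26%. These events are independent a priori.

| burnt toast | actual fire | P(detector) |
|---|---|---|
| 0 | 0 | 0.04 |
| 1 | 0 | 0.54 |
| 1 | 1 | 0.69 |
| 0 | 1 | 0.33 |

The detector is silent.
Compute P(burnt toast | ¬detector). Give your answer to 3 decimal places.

P(¬detector) = 0.96*0.31*0.74 + 0.67*0.31*0.26 + 0.46*0.69*0.74 + 0.31*0.69*0.26 = 0.220224 + 0.054002 + 0.234876 + 0.055614 = 0.564716
Restricting to configurations with burnt toast present: 0.234876 + 0.055614 = 0.290490.
P(burnt toast | ¬detector) = 0.290490 / 0.564716 ≈ 0.514

P(burnt toast | ¬detector) ≈ 0.514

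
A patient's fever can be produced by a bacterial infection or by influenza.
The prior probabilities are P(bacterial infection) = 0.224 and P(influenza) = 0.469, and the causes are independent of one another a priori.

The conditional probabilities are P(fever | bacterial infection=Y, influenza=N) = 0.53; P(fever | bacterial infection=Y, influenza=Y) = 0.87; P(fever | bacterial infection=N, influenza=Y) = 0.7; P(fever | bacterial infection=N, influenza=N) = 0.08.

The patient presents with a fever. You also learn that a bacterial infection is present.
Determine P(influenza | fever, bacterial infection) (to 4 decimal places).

P(influenza | fever, bacterial infection) ≈ 0.5918

For the numerator, keep only influenza=true terms: 0.87*0.469 = 0.408030
Normalizer over all consistent configurations: 0.53*0.531 + 0.87*0.469 = 0.689460
P(influenza | fever, bacterial infection) = 0.408030/0.689460 ≈ 0.5918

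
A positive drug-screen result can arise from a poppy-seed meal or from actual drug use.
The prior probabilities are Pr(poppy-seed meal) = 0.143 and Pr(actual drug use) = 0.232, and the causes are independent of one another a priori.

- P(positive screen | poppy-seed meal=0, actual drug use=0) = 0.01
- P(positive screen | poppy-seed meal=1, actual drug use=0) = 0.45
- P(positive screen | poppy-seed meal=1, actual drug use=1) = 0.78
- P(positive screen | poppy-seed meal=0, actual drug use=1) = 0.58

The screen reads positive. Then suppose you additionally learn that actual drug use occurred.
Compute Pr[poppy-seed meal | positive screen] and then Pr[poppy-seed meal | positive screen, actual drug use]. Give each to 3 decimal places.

Weight on poppy-seed meal=true, given the evidence: 0.049421 + 0.025877 = 0.075298
Normalizer over all consistent configurations: 0.01×0.857×0.768 + 0.58×0.857×0.232 + 0.45×0.143×0.768 + 0.78×0.143×0.232 = 0.197198
Posterior = 0.075298 / 0.197198 ≈ 0.382

Now also conditioning on actual drug use=true:
Weight on poppy-seed meal=true, given the evidence: 0.78×0.143 = 0.111540
The normalizing constant is 0.58×0.857 + 0.78×0.143 = 0.608600
Posterior = 0.111540 / 0.608600 ≈ 0.183
— actual drug use explains away the evidence for poppy-seed meal.

Pr[poppy-seed meal | positive screen] ≈ 0.382; Pr[poppy-seed meal | positive screen, actual drug use] ≈ 0.183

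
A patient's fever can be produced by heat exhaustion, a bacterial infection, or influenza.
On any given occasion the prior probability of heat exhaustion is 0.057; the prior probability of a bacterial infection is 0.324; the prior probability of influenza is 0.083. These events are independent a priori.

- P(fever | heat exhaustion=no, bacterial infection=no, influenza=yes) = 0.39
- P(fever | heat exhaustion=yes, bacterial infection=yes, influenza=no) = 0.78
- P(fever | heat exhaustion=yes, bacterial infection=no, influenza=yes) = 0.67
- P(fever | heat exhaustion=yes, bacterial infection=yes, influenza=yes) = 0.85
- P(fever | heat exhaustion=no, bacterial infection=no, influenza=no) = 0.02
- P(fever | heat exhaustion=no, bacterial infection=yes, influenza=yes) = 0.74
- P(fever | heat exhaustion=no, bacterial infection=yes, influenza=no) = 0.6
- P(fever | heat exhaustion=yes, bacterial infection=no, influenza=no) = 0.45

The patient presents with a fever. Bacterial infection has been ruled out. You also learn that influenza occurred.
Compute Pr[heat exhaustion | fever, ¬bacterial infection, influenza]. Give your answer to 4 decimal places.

Pr[heat exhaustion | fever, ¬bacterial infection, influenza] ≈ 0.0941

Weight on heat exhaustion=true, given the evidence: 0.67×0.057 = 0.038190
Normalizer over all consistent configurations: 0.39×0.943 + 0.67×0.057 = 0.405960
Posterior = 0.038190 / 0.405960 ≈ 0.0941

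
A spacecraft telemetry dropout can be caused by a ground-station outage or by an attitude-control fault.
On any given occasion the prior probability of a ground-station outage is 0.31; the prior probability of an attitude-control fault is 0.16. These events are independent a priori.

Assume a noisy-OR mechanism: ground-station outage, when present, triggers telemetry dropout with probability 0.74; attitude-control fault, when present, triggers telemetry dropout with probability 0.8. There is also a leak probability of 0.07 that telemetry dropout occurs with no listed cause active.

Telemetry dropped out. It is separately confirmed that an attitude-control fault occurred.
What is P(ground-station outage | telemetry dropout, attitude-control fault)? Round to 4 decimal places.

P(ground-station outage | telemetry dropout, attitude-control fault) ≈ 0.3444

Under noisy-OR, P(telemetry dropout | causes) = 1 − (1−0.07)·∏(1−qᵢ) over the active causes.
Weight on ground-station outage=true, given the evidence: 0.95164·0.31 = 0.295008
Denominator P(telemetry dropout | attitude-control fault): 0.814·0.69 + 0.95164·0.31 = 0.856668
Posterior = 0.295008 / 0.856668 ≈ 0.3444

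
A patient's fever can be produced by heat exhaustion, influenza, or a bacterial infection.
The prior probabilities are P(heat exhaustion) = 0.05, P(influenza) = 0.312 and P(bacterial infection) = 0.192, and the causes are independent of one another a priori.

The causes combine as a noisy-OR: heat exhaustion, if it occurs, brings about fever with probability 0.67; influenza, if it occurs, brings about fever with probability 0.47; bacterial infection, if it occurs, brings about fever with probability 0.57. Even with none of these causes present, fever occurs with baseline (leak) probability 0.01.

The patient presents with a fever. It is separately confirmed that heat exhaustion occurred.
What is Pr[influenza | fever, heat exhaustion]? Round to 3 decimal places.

Pr[influenza | fever, heat exhaustion] ≈ 0.351

Under noisy-OR, P(fever | causes) = 1 − (1−0.01)·∏(1−qᵢ) over the active causes.
Weight on influenza=true, given the evidence: 0.208445 + 0.055444 = 0.263889
Normalizer over all consistent configurations: 0.6733*0.688*0.808 + 0.859519*0.688*0.192 + 0.826849*0.312*0.808 + 0.925545*0.312*0.192 = 0.751718
P(influenza | fever, heat exhaustion) = 0.263889/0.751718 ≈ 0.351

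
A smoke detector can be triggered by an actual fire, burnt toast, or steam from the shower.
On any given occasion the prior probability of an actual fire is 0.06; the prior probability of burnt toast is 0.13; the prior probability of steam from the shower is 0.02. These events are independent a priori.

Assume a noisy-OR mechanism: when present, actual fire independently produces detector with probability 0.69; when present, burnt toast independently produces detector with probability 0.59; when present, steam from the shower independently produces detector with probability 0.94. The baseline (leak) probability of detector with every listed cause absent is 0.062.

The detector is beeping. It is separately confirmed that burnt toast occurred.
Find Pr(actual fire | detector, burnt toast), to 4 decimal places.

Under noisy-OR, P(detector | causes) = 1 − (1−0.062)·∏(1−qᵢ) over the active causes.
Enumerate the 4 (actual fire, steam from the shower) configurations and weight by the priors:
  P(detector | burnt toast) = 0.61542×0.94×0.98 + 0.976925×0.94×0.02 + 0.88078×0.06×0.98 + 0.992847×0.06×0.02
        = 0.566925 + 0.018366 + 0.051790 + 0.001191 = 0.638272
The terms with actual fire present sum to 0.052981, so
  P(actual fire | detector, burnt toast) = 0.052981 / 0.638272 ≈ 0.0830

Pr(actual fire | detector, burnt toast) ≈ 0.0830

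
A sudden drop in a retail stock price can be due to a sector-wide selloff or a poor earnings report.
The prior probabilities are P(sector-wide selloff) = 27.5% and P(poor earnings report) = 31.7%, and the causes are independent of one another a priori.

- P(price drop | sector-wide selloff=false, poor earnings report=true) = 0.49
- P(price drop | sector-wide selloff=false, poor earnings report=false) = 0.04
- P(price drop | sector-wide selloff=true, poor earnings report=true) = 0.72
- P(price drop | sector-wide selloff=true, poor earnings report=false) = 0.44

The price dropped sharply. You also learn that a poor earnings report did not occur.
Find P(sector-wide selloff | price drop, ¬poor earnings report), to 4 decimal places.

P(sector-wide selloff | price drop, ¬poor earnings report) ≈ 0.8067

By total probability over both values of sector-wide selloff:
  P(price drop | ¬poor earnings report) = 0.04·0.725 + 0.44·0.275
        = 0.029000 + 0.121000 = 0.150000
Keeping only the sector-wide selloff-present terms gives 0.121000, so
  P(sector-wide selloff | price drop, ¬poor earnings report) = 0.121000 / 0.150000 ≈ 0.8067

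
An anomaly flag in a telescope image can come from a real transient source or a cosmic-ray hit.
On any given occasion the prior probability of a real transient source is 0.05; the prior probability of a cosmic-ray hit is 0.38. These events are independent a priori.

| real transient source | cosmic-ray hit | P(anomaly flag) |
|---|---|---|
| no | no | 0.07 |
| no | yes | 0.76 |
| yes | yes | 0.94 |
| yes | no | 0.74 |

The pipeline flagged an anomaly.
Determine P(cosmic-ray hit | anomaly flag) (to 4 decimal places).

P(cosmic-ray hit | anomaly flag) ≈ 0.8199

P(anomaly flag) = 0.07*0.95*0.62 + 0.76*0.95*0.38 + 0.74*0.05*0.62 + 0.94*0.05*0.38 = 0.041230 + 0.274360 + 0.022940 + 0.017860 = 0.356390
Of this, 0.292220 comes from 0.274360 + 0.017860 (the cosmic-ray hit=true cases).
So P(cosmic-ray hit | anomaly flag) = 0.292220/0.356390 ≈ 0.8199.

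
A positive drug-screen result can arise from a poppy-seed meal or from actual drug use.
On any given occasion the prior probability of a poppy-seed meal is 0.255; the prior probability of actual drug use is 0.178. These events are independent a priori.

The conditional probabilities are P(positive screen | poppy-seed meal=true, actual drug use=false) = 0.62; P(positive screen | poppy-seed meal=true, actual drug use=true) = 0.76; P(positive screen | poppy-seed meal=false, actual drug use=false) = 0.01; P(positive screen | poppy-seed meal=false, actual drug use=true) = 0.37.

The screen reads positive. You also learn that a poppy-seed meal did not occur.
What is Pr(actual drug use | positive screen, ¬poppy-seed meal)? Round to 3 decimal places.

Sum P(positive screen|·) weighted by the priors over both values of actual drug use:
  P(positive screen | ¬poppy-seed meal) = 0.01*0.822 + 0.37*0.178
        = 0.008220 + 0.065860 = 0.074080
Configurations with actual drug use contribute 0.065860, so
  P(actual drug use | positive screen, ¬poppy-seed meal) = 0.065860 / 0.074080 ≈ 0.889

Pr(actual drug use | positive screen, ¬poppy-seed meal) ≈ 0.889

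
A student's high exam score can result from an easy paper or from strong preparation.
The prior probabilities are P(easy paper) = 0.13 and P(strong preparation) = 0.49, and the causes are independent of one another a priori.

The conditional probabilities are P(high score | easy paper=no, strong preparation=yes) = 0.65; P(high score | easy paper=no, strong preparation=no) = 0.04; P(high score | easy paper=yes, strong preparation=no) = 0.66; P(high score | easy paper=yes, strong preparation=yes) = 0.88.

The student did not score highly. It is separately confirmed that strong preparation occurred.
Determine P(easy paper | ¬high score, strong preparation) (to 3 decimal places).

P(easy paper | ¬high score, strong preparation) ≈ 0.049

Enumerate both values of easy paper and weight by the priors:
  P(¬high score | strong preparation) = 0.35×0.87 + 0.12×0.13
        = 0.304500 + 0.015600 = 0.320100
Configurations with easy paper contribute 0.015600, so
  P(easy paper | ¬high score, strong preparation) = 0.015600 / 0.320100 ≈ 0.049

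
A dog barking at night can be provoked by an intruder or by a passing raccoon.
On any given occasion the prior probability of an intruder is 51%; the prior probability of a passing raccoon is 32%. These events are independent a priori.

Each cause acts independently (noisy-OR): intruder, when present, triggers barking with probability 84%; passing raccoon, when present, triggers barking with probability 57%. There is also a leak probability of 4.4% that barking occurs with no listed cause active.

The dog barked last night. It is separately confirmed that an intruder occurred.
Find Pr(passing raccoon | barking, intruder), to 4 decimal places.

Pr(passing raccoon | barking, intruder) ≈ 0.3417

Under noisy-OR, P(barking | causes) = 1 − (1−0.044)·∏(1−qᵢ) over the active causes.
P(barking | intruder) = 0.84704×0.68 + 0.934227×0.32 = 0.575987 + 0.298953 = 0.874940
Of this, 0.298953 comes from 0.934227×0.32 (the passing raccoon=true cases).
So P(passing raccoon | barking, intruder) = 0.298953/0.874940 ≈ 0.3417.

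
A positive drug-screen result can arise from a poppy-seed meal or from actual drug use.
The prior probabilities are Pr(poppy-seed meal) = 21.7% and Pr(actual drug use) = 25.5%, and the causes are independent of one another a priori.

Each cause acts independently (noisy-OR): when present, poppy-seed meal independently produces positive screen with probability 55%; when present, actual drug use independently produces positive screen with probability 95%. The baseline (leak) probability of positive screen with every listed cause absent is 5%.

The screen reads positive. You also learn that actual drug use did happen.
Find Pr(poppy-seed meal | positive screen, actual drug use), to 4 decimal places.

Pr(poppy-seed meal | positive screen, actual drug use) ≈ 0.2216

Under noisy-OR, P(positive screen | causes) = 1 − (1−0.05)·∏(1−qᵢ) over the active causes.
Numerator (weight on configurations with poppy-seed meal): 0.978625×0.217 = 0.212362
Denominator P(positive screen | actual drug use): 0.9525×0.783 + 0.978625×0.217 = 0.958170
P(poppy-seed meal | positive screen, actual drug use) = 0.212362/0.958170 ≈ 0.2216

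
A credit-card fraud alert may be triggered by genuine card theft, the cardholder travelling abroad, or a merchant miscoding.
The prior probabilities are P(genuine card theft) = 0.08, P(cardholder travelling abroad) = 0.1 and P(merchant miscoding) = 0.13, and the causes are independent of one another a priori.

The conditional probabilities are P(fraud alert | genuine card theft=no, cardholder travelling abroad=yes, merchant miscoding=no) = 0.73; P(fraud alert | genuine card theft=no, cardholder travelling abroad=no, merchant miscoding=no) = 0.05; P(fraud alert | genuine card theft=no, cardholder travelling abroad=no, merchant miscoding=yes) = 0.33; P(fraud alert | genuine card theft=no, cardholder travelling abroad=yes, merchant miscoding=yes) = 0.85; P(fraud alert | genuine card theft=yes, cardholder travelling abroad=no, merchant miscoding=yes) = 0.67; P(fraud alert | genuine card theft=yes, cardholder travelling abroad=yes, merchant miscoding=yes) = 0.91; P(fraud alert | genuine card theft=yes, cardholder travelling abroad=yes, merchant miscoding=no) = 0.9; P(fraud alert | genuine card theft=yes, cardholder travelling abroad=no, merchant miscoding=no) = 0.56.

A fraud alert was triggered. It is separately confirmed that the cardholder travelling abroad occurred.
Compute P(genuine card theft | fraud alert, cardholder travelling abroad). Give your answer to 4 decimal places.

P(genuine card theft | fraud alert, cardholder travelling abroad) ≈ 0.0951

P(fraud alert | cardholder travelling abroad) = 0.73×0.92×0.87 + 0.85×0.92×0.13 + 0.9×0.08×0.87 + 0.91×0.08×0.13 = 0.584292 + 0.101660 + 0.062640 + 0.009464 = 0.758056
The genuine card theft-present share is 0.062640 + 0.009464 = 0.072104.
So P(genuine card theft | fraud alert, cardholder travelling abroad) = 0.072104/0.758056 ≈ 0.0951.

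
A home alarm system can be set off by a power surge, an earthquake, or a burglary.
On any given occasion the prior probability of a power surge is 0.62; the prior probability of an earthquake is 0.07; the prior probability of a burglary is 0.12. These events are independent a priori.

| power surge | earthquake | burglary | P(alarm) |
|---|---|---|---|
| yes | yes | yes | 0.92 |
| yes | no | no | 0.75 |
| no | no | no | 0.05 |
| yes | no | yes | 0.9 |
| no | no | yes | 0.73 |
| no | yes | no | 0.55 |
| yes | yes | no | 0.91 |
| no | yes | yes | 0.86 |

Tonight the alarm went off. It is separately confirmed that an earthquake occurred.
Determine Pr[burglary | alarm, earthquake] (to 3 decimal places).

Pr[burglary | alarm, earthquake] ≈ 0.137

Numerator (weight on configurations with burglary): 0.039216 + 0.068448 = 0.107664
Denominator P(alarm | earthquake): 0.55·0.38·0.88 + 0.86·0.38·0.12 + 0.91·0.62·0.88 + 0.92·0.62·0.12 = 0.788080
Posterior = 0.107664 / 0.788080 ≈ 0.137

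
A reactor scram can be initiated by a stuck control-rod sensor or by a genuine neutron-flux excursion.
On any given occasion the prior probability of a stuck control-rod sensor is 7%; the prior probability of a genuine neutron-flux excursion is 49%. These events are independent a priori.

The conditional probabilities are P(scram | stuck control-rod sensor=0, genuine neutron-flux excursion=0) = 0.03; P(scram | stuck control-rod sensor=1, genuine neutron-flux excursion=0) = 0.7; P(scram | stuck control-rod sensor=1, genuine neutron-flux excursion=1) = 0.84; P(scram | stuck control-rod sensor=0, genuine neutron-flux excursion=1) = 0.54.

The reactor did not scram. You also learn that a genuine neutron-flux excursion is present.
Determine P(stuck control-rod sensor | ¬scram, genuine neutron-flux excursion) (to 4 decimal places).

P(stuck control-rod sensor | ¬scram, genuine neutron-flux excursion) ≈ 0.0255

By total probability over both values of stuck control-rod sensor:
  P(¬scram | genuine neutron-flux excursion) = 0.46×0.93 + 0.16×0.07
        = 0.427800 + 0.011200 = 0.439000
The terms with stuck control-rod sensor present sum to 0.011200, so
  P(stuck control-rod sensor | ¬scram, genuine neutron-flux excursion) = 0.011200 / 0.439000 ≈ 0.0255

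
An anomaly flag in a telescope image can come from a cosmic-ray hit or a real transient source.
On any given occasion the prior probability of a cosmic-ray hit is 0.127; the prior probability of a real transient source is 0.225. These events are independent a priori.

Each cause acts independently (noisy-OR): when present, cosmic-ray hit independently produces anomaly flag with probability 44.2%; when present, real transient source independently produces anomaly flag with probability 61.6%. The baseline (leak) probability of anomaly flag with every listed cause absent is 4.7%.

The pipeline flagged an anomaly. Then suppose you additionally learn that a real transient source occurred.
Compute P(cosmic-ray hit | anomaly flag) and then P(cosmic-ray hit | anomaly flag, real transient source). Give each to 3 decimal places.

Under noisy-OR, P(anomaly flag | causes) = 1 − (1−0.047)·∏(1−qᵢ) over the active causes.
P(anomaly flag) = 0.047·0.873·0.775 + 0.634048·0.873·0.225 + 0.468226·0.127·0.775 + 0.795799·0.127·0.225 = 0.031799 + 0.124543 + 0.046085 + 0.022740 = 0.225167
Restricting to configurations with cosmic-ray hit present: 0.046085 + 0.022740 = 0.068825.
So P(cosmic-ray hit | anomaly flag) = 0.068825/0.225167 ≈ 0.306.

Now also conditioning on real transient source=true:
P(anomaly flag | real transient source) = 0.634048·0.873 + 0.795799·0.127 = 0.553524 + 0.101066 = 0.654590
Of this, 0.101066 comes from 0.795799·0.127 (the cosmic-ray hit=true cases).
Hence the posterior is 0.101066/0.654590 ≈ 0.154.

P(cosmic-ray hit | anomaly flag) ≈ 0.306; P(cosmic-ray hit | anomaly flag, real transient source) ≈ 0.154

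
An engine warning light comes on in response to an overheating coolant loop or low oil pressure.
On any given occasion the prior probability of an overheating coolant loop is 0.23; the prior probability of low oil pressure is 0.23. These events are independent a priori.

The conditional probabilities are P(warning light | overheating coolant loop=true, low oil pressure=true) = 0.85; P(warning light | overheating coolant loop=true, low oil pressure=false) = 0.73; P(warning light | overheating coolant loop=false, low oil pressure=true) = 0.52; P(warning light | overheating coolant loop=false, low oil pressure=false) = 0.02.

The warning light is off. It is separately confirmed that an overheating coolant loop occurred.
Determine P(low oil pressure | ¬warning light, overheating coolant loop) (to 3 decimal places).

For the numerator, keep only low oil pressure=true terms: 0.15×0.23 = 0.034500
The normalizing constant is 0.27×0.77 + 0.15×0.23 = 0.242400
Posterior = 0.034500 / 0.242400 ≈ 0.142

P(low oil pressure | ¬warning light, overheating coolant loop) ≈ 0.142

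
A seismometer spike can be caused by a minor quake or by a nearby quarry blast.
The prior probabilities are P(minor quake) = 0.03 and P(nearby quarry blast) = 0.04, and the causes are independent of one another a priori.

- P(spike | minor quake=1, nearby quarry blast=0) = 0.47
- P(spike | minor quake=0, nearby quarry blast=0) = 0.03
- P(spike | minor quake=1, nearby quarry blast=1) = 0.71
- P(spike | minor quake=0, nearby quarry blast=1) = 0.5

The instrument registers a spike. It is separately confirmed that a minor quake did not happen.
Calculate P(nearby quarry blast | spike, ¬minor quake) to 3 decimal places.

P(nearby quarry blast | spike, ¬minor quake) ≈ 0.410

Numerator (weight on configurations with nearby quarry blast): 0.5*0.04 = 0.020000
Normalizer over all consistent configurations: 0.03*0.96 + 0.5*0.04 = 0.048800
P(nearby quarry blast | spike, ¬minor quake) = 0.020000/0.048800 ≈ 0.410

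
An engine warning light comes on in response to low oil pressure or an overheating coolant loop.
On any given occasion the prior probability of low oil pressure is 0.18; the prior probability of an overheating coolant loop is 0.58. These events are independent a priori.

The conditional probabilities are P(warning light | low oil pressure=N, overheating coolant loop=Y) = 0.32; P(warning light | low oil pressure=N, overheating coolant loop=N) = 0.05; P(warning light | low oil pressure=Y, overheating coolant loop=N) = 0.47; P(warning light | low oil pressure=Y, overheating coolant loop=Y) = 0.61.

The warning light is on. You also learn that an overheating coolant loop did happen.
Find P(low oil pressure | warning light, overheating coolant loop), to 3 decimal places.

P(warning light | overheating coolant loop) = 0.32·0.82 + 0.61·0.18 = 0.262400 + 0.109800 = 0.372200
The low oil pressure-present share is 0.61·0.18 = 0.109800.
So P(low oil pressure | warning light, overheating coolant loop) = 0.109800/0.372200 ≈ 0.295.

P(low oil pressure | warning light, overheating coolant loop) ≈ 0.295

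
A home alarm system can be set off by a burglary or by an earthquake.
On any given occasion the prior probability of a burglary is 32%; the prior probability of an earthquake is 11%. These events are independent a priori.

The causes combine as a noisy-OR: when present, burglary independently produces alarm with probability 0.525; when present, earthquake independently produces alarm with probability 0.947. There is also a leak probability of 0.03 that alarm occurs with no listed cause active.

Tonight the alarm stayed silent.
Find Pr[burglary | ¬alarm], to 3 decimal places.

Under noisy-OR, P(alarm | causes) = 1 − (1−0.03)·∏(1−qᵢ) over the active causes.
By total probability over the 4 (burglary, earthquake) configurations:
  P(¬alarm) = 0.97×0.68×0.89 + 0.05141×0.68×0.11 + 0.46075×0.32×0.89 + 0.02442×0.32×0.11
        = 0.587044 + 0.003845 + 0.131222 + 0.000860 = 0.722971
Configurations with burglary contribute 0.132082, so
  P(burglary | ¬alarm) = 0.132082 / 0.722971 ≈ 0.183

Pr[burglary | ¬alarm] ≈ 0.183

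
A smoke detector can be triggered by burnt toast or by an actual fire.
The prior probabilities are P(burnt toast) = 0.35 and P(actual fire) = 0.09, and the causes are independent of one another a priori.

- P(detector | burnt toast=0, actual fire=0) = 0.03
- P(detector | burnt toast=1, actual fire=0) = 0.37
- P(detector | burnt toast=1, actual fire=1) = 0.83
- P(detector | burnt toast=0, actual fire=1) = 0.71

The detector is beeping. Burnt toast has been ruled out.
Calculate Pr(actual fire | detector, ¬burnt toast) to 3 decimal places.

P(detector | ¬burnt toast) = 0.03*0.91 + 0.71*0.09 = 0.027300 + 0.063900 = 0.091200
Of this, 0.063900 comes from 0.71*0.09 (the actual fire=true cases).
P(actual fire | detector, ¬burnt toast) = 0.063900 / 0.091200 ≈ 0.701

Pr(actual fire | detector, ¬burnt toast) ≈ 0.701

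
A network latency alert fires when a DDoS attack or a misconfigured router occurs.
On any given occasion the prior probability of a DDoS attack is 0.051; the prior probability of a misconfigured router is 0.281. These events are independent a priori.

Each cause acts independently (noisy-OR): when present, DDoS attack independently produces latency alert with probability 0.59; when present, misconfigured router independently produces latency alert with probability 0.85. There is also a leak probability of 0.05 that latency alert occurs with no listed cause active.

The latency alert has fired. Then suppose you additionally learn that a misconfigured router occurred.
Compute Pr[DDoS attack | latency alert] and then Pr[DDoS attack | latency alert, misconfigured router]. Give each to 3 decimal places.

Pr[DDoS attack | latency alert] ≈ 0.120; Pr[DDoS attack | latency alert, misconfigured router] ≈ 0.056

Under noisy-OR, P(latency alert | causes) = 1 − (1−0.05)·∏(1−qᵢ) over the active causes.
P(latency alert) = 0.05×0.949×0.719 + 0.8575×0.949×0.281 + 0.6105×0.051×0.719 + 0.941575×0.051×0.281 = 0.034117 + 0.228669 + 0.022386 + 0.013494 = 0.298666
Of this, 0.035880 comes from 0.022386 + 0.013494 (the DDoS attack=true cases).
Hence the posterior is 0.035880/0.298666 ≈ 0.120.

With the extra evidence:
P(latency alert | misconfigured router) = 0.8575·0.949 + 0.941575·0.051 = 0.813767 + 0.048020 = 0.861787
The DDoS attack-present share is 0.941575·0.051 = 0.048020.
So P(DDoS attack | latency alert, misconfigured router) = 0.048020/0.861787 ≈ 0.056.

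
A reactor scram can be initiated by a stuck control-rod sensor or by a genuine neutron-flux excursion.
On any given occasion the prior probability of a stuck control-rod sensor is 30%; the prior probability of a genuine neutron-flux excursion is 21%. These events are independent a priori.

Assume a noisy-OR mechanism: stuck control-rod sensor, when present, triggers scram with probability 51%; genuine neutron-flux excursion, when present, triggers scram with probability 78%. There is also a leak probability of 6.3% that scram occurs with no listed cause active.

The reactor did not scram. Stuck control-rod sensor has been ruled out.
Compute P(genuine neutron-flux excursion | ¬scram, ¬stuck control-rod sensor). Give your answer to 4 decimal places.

P(genuine neutron-flux excursion | ¬scram, ¬stuck control-rod sensor) ≈ 0.0552

Under noisy-OR, P(scram | causes) = 1 − (1−0.063)·∏(1−qᵢ) over the active causes.
P(¬scram | ¬stuck control-rod sensor) = 0.937·0.79 + 0.20614·0.21 = 0.740230 + 0.043289 = 0.783519
Restricting to configurations with genuine neutron-flux excursion present: 0.20614·0.21 = 0.043289.
So P(genuine neutron-flux excursion | ¬scram, ¬stuck control-rod sensor) = 0.043289/0.783519 ≈ 0.0552.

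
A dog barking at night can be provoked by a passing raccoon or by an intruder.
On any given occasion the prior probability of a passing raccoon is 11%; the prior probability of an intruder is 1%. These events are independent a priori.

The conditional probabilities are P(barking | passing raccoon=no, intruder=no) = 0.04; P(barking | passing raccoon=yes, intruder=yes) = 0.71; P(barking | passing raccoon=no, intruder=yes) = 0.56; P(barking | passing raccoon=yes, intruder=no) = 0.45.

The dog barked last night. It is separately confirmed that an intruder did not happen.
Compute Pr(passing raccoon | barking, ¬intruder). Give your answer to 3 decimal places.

Enumerate both values of passing raccoon and weight by the priors:
  P(barking | ¬intruder) = 0.04×0.89 + 0.45×0.11
        = 0.035600 + 0.049500 = 0.085100
The terms with passing raccoon present sum to 0.049500, so
  P(passing raccoon | barking, ¬intruder) = 0.049500 / 0.085100 ≈ 0.582

Pr(passing raccoon | barking, ¬intruder) ≈ 0.582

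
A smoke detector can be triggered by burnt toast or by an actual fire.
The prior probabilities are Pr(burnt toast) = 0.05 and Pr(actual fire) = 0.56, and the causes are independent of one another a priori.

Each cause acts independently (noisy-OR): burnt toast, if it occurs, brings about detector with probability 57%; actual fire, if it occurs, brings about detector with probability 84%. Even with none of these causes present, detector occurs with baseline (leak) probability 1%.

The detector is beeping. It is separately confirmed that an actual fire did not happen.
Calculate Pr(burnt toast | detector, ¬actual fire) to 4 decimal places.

Pr(burnt toast | detector, ¬actual fire) ≈ 0.7514

Under noisy-OR, P(detector | causes) = 1 − (1−0.01)·∏(1−qᵢ) over the active causes.
P(detector | ¬actual fire) = 0.01×0.95 + 0.5743×0.05 = 0.009500 + 0.028715 = 0.038215
Of this, 0.028715 comes from 0.5743×0.05 (the burnt toast=true cases).
Hence the posterior is 0.028715/0.038215 ≈ 0.7514.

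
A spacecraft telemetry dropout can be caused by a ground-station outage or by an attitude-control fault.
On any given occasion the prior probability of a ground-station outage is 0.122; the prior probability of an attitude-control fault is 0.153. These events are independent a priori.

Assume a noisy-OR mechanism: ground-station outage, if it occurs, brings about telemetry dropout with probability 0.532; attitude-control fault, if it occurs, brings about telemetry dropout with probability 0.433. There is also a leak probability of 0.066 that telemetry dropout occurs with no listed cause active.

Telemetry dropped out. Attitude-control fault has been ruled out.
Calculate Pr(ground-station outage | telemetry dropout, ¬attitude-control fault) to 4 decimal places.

Under noisy-OR, P(telemetry dropout | causes) = 1 − (1−0.066)·∏(1−qᵢ) over the active causes.
Numerator (weight on configurations with ground-station outage): 0.562888×0.122 = 0.068672
Normalizer over all consistent configurations: 0.066×0.878 + 0.562888×0.122 = 0.126620
P(ground-station outage | telemetry dropout, ¬attitude-control fault) = 0.068672/0.126620 ≈ 0.5423

Pr(ground-station outage | telemetry dropout, ¬attitude-control fault) ≈ 0.5423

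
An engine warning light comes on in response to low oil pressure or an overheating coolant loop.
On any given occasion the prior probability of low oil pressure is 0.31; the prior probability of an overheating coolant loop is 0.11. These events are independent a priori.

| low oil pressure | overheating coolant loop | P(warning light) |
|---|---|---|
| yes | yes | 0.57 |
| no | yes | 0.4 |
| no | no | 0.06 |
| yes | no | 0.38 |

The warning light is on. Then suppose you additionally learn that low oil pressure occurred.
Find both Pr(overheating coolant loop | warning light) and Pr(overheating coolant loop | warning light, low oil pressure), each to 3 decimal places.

Pr(overheating coolant loop | warning light) ≈ 0.260; Pr(overheating coolant loop | warning light, low oil pressure) ≈ 0.156

By total probability over the 4 (low oil pressure, overheating coolant loop) configurations:
  P(warning light) = 0.06×0.69×0.89 + 0.4×0.69×0.11 + 0.38×0.31×0.89 + 0.57×0.31×0.11
        = 0.036846 + 0.030360 + 0.104842 + 0.019437 = 0.191485
Keeping only the overheating coolant loop-present terms gives 0.049797, so
  P(overheating coolant loop | warning light) = 0.049797 / 0.191485 ≈ 0.260

Now condition on the additional information:
Sum P(warning light|·) weighted by the priors over both values of overheating coolant loop:
  P(warning light | low oil pressure) = 0.38*0.89 + 0.57*0.11
        = 0.338200 + 0.062700 = 0.400900
The terms with overheating coolant loop present sum to 0.062700, so
  P(overheating coolant loop | warning light, low oil pressure) = 0.062700 / 0.400900 ≈ 0.156
— low oil pressure explains away the evidence for overheating coolant loop.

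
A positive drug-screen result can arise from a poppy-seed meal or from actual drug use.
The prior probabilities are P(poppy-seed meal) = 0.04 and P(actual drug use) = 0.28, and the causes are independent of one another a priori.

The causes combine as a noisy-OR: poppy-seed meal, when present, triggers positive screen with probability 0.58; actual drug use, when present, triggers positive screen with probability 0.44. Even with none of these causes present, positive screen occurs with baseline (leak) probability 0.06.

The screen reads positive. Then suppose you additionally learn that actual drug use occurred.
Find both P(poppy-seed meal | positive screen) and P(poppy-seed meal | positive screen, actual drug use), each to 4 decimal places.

P(poppy-seed meal | positive screen) ≈ 0.1342; P(poppy-seed meal | positive screen, actual drug use) ≈ 0.0641

Under noisy-OR, P(positive screen | causes) = 1 − (1−0.06)·∏(1−qᵢ) over the active causes.
Numerator (weight on configurations with poppy-seed meal): 0.017430 + 0.008724 = 0.026154
Denominator P(positive screen): 0.06*0.96*0.72 + 0.4736*0.96*0.28 + 0.6052*0.04*0.72 + 0.778912*0.04*0.28 = 0.194930
Posterior = 0.026154 / 0.194930 ≈ 0.1342

Now condition on the additional information:
P(positive screen | actual drug use) = 0.4736×0.96 + 0.778912×0.04 = 0.454656 + 0.031156 = 0.485812
The poppy-seed meal-present share is 0.778912×0.04 = 0.031156.
P(poppy-seed meal | positive screen, actual drug use) = 0.031156 / 0.485812 ≈ 0.0641
The drop from 0.1342 to 0.0641 is the explaining-away (discounting) effect.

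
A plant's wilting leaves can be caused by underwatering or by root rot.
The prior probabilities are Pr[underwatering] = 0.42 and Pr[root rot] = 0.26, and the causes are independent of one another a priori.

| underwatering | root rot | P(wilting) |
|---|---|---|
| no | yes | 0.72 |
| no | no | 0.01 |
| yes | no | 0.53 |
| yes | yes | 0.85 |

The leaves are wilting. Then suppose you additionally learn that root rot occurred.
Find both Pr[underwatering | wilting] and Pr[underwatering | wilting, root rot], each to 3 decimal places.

Pr[underwatering | wilting] ≈ 0.695; Pr[underwatering | wilting, root rot] ≈ 0.461

P(wilting) = 0.01*0.58*0.74 + 0.72*0.58*0.26 + 0.53*0.42*0.74 + 0.85*0.42*0.26 = 0.004292 + 0.108576 + 0.164724 + 0.092820 = 0.370412
The underwatering-present share is 0.164724 + 0.092820 = 0.257544.
Hence the posterior is 0.257544/0.370412 ≈ 0.695.

With the extra evidence:
Enumerate both values of underwatering and weight by the priors:
  P(wilting | root rot) = 0.72×0.58 + 0.85×0.42
        = 0.417600 + 0.357000 = 0.774600
Keeping only the underwatering-present terms gives 0.357000, so
  P(underwatering | wilting, root rot) = 0.357000 / 0.774600 ≈ 0.461
This is intercausal reasoning (explaining away): once root rot accounts for the wilting, underwatering becomes less likely.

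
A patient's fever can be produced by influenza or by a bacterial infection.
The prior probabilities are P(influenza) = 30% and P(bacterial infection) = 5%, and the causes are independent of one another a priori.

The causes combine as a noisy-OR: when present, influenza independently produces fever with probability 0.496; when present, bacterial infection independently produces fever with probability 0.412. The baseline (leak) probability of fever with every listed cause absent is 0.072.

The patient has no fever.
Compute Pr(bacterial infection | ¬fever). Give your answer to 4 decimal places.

Under noisy-OR, P(fever | causes) = 1 − (1−0.072)·∏(1−qᵢ) over the active causes.
P(¬fever) = 0.928×0.7×0.95 + 0.545664×0.7×0.05 + 0.467712×0.3×0.95 + 0.275015×0.3×0.05 = 0.617120 + 0.019098 + 0.133298 + 0.004125 = 0.773641
The bacterial infection-present share is 0.019098 + 0.004125 = 0.023223.
P(bacterial infection | ¬fever) = 0.023223 / 0.773641 ≈ 0.0300

Pr(bacterial infection | ¬fever) ≈ 0.0300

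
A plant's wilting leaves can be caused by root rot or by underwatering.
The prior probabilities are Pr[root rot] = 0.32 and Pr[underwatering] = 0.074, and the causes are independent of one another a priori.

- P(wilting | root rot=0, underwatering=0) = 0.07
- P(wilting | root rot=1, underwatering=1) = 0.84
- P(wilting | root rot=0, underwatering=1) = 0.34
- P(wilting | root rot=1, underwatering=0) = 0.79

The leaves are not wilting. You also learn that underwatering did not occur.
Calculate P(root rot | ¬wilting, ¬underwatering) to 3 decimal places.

For the numerator, keep only root rot=true terms: 0.21×0.32 = 0.067200
The normalizing constant is 0.93×0.68 + 0.21×0.32 = 0.699600
P(root rot | ¬wilting, ¬underwatering) = 0.067200/0.699600 ≈ 0.096

P(root rot | ¬wilting, ¬underwatering) ≈ 0.096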